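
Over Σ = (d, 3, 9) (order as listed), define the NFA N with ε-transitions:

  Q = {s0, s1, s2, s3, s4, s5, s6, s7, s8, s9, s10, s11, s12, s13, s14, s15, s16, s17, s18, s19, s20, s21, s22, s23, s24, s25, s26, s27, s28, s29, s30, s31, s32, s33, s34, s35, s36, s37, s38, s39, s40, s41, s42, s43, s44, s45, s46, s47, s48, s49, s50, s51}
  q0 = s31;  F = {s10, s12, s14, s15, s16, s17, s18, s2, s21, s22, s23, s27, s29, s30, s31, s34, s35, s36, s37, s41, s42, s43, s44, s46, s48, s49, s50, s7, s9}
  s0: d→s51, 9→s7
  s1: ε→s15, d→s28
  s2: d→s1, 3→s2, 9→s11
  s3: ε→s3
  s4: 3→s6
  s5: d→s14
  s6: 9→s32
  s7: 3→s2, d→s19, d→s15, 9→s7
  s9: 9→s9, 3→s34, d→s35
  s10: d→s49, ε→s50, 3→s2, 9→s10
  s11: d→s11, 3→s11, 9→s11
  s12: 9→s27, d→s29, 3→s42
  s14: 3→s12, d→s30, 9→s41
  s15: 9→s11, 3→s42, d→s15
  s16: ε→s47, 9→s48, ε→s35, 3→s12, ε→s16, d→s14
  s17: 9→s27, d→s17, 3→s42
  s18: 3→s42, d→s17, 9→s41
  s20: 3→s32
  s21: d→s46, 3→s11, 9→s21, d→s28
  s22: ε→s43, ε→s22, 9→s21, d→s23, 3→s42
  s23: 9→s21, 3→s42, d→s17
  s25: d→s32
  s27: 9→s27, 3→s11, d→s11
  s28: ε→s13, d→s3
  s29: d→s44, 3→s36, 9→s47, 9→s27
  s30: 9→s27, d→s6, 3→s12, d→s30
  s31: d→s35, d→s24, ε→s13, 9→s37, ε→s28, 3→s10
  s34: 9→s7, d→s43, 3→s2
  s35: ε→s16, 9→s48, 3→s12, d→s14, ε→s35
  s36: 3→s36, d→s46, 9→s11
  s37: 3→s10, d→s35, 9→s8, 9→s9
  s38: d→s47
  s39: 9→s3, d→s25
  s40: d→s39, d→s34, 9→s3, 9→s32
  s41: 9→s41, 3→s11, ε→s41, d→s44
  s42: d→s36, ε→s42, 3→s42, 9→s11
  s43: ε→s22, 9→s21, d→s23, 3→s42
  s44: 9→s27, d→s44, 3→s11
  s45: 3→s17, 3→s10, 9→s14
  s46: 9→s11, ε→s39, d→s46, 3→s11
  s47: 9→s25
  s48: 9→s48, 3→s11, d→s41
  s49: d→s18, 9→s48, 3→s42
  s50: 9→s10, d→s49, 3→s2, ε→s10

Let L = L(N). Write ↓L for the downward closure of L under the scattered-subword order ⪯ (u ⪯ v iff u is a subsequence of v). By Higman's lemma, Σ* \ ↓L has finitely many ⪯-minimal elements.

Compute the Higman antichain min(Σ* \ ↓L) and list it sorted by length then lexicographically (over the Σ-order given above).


|Q|=52, |F|=29, |δ|=134 (18 ε).
min D↑ (27 st, q0=0, F={15}): 0:d→1,3→2,9→3 1:d→4,3→5,9→6 2:d→7,3→8,9→2 3:d→1,3→2,9→9 4:d→10,3→5,9→11 5:d→12,3→13,9→14 6:d→11,3→15,9→6 7:d→16,3→13,9→6 8:d→17,3→8,9→15 9:d→1,3→18,9→9 10:d→10,3→5,9→14 11:d→19,3→15,9→11 12:d→19,3→20,9→14 13:d→20,3→13,9→15 14:d→15,3→15,9→14 15:d→15,3→15,9→15 16:d→21,3→13,9→11 17:d→17,3→13,9→15 18:d→22,3→8,9→23 19:d→19,3→15,9→14 20:d→24,3→20,9→15 21:d→21,3→13,9→14 22:d→25,3→13,9→26 23:d→17,3→8,9→23 24:d→24,3→15,9→15 25:d→21,3→13,9→26 26:d→24,3→15,9→26.
'd93': run [42, 33, 14, 1] end={s11} — reject; 3/3 del acc.
'339': N↓-sim [42, 32, 13, 2] end={s11,s3} ∉↓L; 3/3 single-dels accept.
'd39d': run [42, 33, 13, 6, 2] end={s11,s32} rej; 4/4 single-dels accept.
'ddd9d': |S_i|=[42, 33, 24, 19, 6, 2] end={s11,s32} rej; 5/5 deletions ∈↓L.
'd3dd3': N↓-sim [42, 33, 13, 11, 8, 1] end={s11} rej; 5/5 deletions ∈↓L.
'9939d9': |S_i|=[42, 40, 39, 26, 18, 13, 2] end={s11,s3} rej; 6/6 deletions ∈↓L.
6 obstructions.

min(Σ*\↓L) = [d93, 339, d39d, ddd9d, d3dd3, 9939d9].


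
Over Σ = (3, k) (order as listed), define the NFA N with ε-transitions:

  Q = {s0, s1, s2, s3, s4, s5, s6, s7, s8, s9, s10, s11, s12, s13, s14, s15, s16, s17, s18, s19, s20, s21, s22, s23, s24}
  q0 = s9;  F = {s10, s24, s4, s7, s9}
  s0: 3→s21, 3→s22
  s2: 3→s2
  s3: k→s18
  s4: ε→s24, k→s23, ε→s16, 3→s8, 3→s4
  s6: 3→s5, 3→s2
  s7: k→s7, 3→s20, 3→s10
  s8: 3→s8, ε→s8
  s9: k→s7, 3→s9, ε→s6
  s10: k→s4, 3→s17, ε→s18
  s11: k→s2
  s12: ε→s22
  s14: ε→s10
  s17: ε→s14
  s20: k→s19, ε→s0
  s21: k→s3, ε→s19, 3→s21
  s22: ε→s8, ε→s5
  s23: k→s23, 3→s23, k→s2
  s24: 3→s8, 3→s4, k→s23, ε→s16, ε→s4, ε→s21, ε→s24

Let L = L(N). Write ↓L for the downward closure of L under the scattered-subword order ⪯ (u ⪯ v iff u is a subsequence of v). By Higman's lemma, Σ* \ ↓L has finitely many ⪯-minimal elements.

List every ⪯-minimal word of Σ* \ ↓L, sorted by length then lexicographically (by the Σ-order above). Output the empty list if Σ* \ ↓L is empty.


|Q|=25, |F|=5, |δ|=43 (16 ε).
min D↑ (5 st, q0=0, F={4}): 0:3→0,k→1 1:3→2,k→1 2:3→2,k→3 3:3→3,k→4 4:3→4,k→4 (ε-aug+det+¬).
'k3kk': run [20, 18, 17, 10, 4] end={s18,s2,s23,s3} — reject; 4/4 del acc.
1 words, ⪯-incomp.

A = [k3kk].


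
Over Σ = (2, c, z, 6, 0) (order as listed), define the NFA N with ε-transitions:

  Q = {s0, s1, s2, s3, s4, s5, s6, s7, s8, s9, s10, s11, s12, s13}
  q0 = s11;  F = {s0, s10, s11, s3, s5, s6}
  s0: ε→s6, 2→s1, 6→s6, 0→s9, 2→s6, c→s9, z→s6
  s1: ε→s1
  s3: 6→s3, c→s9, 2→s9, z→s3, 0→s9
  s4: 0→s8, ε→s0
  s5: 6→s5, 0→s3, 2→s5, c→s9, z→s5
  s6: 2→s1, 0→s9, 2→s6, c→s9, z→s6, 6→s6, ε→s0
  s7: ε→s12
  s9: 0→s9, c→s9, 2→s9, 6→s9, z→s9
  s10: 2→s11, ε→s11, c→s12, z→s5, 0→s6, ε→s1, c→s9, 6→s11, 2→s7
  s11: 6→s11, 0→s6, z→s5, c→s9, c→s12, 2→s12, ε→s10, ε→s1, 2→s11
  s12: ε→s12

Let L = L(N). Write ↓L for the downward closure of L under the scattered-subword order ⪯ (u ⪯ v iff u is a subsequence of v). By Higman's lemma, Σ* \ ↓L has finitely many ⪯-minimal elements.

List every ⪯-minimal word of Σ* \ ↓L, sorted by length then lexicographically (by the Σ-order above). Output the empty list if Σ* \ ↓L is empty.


Antichain: [c, 00, z02].

|Q|=14, |F|=6, |δ|=52 (10 ε).
min D↑ (5 st, q0=0, F={1}): 0:2→0,c→1,z→2,6→0,0→3 1:2→1,c→1,z→1,6→1,0→1 2:2→2,c→1,z→2,6→2,0→4 3:2→3,c→1,z→3,6→3,0→1 4:2→1,c→1,z→4,6→4,0→1 [Hopcroft].
'c': run [10, 2] end={s12,s9} rej; 1/1 single-dels accept.
'00': N↓-sim [10, 5, 1] end={s9} — reject; 2/2 single-dels accept.
'z02': N↓-sim [10, 6, 2, 1] end={s9} ∉↓L; 3/3 del acc.
3 obstructions.


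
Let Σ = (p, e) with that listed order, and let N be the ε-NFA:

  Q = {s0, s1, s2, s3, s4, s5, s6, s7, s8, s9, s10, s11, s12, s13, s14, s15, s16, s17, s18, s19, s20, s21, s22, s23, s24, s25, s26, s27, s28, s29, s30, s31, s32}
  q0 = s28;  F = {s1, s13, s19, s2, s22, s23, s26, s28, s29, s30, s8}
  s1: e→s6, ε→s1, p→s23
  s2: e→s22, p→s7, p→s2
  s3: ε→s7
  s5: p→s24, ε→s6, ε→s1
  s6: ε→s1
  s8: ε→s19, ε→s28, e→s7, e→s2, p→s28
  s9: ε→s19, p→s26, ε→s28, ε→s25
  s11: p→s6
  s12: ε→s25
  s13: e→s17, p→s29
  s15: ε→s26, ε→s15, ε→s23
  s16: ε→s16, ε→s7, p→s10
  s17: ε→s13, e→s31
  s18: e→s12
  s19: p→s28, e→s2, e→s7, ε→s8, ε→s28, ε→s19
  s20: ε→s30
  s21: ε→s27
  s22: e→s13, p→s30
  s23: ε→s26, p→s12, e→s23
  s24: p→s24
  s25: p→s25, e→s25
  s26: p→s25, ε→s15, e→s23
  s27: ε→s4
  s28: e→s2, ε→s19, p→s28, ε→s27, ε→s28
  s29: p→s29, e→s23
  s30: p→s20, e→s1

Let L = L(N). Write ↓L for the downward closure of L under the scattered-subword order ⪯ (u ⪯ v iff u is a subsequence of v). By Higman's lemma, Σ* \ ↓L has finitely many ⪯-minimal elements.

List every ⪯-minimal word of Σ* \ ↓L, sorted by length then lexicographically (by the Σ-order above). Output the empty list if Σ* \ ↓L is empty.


Antichain: [eepepp, eeepep].

|Q|=33, |F|=11, |δ|=62 (28 ε).
min D↑ (9 st, q0=0, F={8}): 0:p→0,e→1 1:p→1,e→2 2:p→3,e→4 3:p→3,e→5 4:p→6,e→4 5:p→7,e→5 6:p→6,e→7 7:p→8,e→7 8:p→8,e→8 (ε-aug+det+¬).
'eepepp': |S_i|=[21, 16, 14, 10, 7, 5, 2] end={s12,s25} — reject; 6/6 del acc.
'eeepep': run [21, 16, 14, 11, 6, 5, 2] end={s12,s25} — reject; 6/6 single-dels accept.
2 minimals (antichain).


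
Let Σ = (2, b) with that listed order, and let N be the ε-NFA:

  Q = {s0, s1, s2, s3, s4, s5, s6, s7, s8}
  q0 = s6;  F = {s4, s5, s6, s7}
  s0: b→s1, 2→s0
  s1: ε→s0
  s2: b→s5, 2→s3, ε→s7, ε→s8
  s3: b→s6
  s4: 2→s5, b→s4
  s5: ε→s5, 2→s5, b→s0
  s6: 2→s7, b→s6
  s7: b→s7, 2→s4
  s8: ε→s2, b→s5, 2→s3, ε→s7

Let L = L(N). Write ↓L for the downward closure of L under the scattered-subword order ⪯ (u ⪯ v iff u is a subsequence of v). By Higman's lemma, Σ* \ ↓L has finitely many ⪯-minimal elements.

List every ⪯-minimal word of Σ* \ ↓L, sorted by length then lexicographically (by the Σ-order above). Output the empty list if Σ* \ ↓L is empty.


|Q|=9, |F|=4, |δ|=21 (6 ε).
min D↑ (5 st, q0=0, F={4}): 0:2→1,b→0 1:2→2,b→1 2:2→3,b→2 3:2→3,b→4 4:2→4,b→4 (ε-aug+det+¬).
'222b': run [6, 5, 4, 3, 2] end={s0,s1} rej; 4/4 del acc.
1 minimals (antichain).

Antichain: [222b].


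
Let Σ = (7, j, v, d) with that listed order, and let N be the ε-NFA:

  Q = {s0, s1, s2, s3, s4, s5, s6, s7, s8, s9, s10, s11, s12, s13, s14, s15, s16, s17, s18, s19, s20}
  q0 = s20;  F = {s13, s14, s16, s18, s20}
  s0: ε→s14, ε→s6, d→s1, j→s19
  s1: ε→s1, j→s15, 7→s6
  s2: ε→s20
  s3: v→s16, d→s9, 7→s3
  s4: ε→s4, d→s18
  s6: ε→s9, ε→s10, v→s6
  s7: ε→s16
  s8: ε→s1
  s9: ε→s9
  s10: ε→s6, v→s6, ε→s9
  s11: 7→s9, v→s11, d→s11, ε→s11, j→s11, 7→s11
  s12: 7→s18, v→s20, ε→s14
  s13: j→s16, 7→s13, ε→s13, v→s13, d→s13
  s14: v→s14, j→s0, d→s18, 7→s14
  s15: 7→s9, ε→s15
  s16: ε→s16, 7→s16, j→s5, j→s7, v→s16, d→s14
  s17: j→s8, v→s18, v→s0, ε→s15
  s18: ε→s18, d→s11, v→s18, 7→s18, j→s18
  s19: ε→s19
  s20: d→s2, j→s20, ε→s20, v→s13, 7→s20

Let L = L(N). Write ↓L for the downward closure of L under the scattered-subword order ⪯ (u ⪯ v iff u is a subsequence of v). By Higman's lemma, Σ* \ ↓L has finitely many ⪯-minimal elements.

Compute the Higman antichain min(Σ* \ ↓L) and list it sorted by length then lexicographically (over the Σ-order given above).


Antichain: [vjddd].

|Q|=21, |F|=5, |δ|=63 (21 ε).
min D↑ (6 st, q0=0, F={5}): 0:7→0,j→0,v→1,d→0 1:7→1,j→2,v→1,d→1 2:7→2,j→2,v→2,d→3 3:7→3,j→3,v→3,d→4 4:7→4,j→4,v→4,d→5 5:7→5,j→5,v→5,d→5 [Hopcroft].
'vjddd': N↓-sim [16, 14, 13, 10, 7, 2] end={s11,s9} — reject; 5/5 single-dels accept.
1 minimals (antichain).


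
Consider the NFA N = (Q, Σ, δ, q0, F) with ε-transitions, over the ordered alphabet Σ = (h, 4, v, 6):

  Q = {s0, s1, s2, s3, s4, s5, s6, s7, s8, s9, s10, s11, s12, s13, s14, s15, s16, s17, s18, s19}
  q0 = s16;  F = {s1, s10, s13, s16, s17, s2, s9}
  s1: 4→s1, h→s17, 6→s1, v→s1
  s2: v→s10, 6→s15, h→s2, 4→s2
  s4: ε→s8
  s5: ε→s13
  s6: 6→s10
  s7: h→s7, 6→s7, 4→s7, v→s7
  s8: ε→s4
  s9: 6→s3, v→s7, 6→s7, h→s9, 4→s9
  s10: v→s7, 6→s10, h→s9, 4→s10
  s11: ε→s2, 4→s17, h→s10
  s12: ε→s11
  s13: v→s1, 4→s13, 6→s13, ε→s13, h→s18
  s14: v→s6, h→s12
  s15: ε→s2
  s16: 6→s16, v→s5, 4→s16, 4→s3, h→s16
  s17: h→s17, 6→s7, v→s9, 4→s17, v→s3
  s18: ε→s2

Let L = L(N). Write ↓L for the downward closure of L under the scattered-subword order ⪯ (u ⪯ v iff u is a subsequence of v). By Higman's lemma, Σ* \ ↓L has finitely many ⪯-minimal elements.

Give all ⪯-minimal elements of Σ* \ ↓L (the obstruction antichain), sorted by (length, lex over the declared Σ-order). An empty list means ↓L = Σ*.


A = [vhvv, vvh6].

|Q|=20, |F|=7, |δ|=48 (8 ε).
min D↑ (8 st, q0=0, F={7}): 0:h→0,4→0,v→1,6→0 1:h→2,4→1,v→3,6→1 2:h→2,4→2,v→4,6→2 3:h→5,4→3,v→3,6→3 4:h→6,4→4,v→7,6→4 5:h→5,4→5,v→6,6→7 6:h→6,4→6,v→7,6→7 7:h→7,4→7,v→7,6→7 (ε-aug+det+¬).
'vhvv': N↓-sim [12, 11, 8, 4, 1] end={s7} ∉↓L; 4/4 single-dels accept.
'vvh6': N↓-sim [12, 11, 6, 4, 2] end={s3,s7} rej; 4/4 single-dels accept.
2 minimals (antichain).


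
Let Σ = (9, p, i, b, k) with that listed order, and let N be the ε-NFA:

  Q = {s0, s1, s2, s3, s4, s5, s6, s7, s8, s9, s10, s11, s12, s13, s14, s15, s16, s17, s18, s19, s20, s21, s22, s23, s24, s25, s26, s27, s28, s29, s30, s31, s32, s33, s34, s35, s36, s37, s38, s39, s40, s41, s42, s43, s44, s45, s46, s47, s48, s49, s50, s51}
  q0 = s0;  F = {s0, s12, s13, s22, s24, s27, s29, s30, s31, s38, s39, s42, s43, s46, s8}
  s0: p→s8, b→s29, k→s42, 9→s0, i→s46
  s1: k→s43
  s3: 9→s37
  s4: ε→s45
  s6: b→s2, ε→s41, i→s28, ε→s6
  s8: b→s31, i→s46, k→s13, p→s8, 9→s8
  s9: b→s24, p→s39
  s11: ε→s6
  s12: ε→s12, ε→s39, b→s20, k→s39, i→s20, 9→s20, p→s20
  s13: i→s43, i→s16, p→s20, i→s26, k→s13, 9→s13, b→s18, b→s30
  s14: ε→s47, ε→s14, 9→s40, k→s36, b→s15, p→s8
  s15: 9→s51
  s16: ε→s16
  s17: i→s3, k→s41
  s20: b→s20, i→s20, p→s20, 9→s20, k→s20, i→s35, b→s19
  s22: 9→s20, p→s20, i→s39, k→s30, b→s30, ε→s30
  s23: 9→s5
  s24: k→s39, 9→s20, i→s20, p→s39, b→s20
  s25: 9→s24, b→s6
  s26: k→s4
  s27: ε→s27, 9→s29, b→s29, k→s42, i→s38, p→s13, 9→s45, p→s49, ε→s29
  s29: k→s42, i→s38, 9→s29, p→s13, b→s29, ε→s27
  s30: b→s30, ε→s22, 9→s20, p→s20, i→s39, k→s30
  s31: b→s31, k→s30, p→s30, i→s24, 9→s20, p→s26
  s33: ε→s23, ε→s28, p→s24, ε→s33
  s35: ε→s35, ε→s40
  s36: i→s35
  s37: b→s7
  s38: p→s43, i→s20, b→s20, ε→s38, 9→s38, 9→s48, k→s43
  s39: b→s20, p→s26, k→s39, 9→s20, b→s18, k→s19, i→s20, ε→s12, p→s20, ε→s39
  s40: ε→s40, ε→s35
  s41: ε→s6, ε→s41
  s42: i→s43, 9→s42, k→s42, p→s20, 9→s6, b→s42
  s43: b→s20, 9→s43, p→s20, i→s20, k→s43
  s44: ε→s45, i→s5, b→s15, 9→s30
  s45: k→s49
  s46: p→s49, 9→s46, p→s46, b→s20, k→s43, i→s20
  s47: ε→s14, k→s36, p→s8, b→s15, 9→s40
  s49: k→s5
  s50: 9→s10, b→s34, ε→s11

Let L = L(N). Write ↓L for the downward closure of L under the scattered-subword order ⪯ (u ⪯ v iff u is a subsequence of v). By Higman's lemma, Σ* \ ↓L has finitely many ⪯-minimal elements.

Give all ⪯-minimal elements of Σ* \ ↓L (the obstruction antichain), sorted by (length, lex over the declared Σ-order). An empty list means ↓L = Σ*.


Antichain: [ii, ib, kp, pb9, bpp].

|Q|=52, |F|=15, |δ|=154 (29 ε).
min D↑ (13 st, q0=0, F={7}): 0:9→0,p→1,i→2,b→3,k→4 1:9→1,p→1,i→2,b→5,k→6 2:9→2,p→2,i→7,b→7,k→8 3:9→3,p→6,i→9,b→3,k→4 4:9→4,p→7,i→8,b→4,k→4 5:9→7,p→10,i→11,b→5,k→10 6:9→6,p→7,i→8,b→10,k→6 7:9→7,p→7,i→7,b→7,k→7 8:9→8,p→7,i→7,b→7,k→8 9:9→9,p→8,i→7,b→7,k→8 10:9→7,p→7,i→12,b→10,k→10 11:9→7,p→12,i→7,b→7,k→12 12:9→7,p→7,i→7,b→7,k→12.
'ii': N↓-sim [31, 19, 4] end={s19,s20,s35,s40} rej; 2/2 del acc.
'ib': run [31, 19, 5] end={s18,s19,s20,s35,s40} rej; 2/2 del acc.
'kp': |S_i|=[31, 22, 9] end={s19,s20,s26,s35,s4,s40,s45,s49,s5} ∉↓L; 2/2 del acc.
'pb9': |S_i|=[31, 21, 16, 4] end={s19,s20,s35,s40} — reject; 3/3 deletions ∈↓L.
'bpp': run [31, 28, 17, 9] end={s19,s20,s26,s35,s4,s40,s45,s49,s5} ∉↓L; 3/3 single-dels accept.
5 words, ⪯-incomp.


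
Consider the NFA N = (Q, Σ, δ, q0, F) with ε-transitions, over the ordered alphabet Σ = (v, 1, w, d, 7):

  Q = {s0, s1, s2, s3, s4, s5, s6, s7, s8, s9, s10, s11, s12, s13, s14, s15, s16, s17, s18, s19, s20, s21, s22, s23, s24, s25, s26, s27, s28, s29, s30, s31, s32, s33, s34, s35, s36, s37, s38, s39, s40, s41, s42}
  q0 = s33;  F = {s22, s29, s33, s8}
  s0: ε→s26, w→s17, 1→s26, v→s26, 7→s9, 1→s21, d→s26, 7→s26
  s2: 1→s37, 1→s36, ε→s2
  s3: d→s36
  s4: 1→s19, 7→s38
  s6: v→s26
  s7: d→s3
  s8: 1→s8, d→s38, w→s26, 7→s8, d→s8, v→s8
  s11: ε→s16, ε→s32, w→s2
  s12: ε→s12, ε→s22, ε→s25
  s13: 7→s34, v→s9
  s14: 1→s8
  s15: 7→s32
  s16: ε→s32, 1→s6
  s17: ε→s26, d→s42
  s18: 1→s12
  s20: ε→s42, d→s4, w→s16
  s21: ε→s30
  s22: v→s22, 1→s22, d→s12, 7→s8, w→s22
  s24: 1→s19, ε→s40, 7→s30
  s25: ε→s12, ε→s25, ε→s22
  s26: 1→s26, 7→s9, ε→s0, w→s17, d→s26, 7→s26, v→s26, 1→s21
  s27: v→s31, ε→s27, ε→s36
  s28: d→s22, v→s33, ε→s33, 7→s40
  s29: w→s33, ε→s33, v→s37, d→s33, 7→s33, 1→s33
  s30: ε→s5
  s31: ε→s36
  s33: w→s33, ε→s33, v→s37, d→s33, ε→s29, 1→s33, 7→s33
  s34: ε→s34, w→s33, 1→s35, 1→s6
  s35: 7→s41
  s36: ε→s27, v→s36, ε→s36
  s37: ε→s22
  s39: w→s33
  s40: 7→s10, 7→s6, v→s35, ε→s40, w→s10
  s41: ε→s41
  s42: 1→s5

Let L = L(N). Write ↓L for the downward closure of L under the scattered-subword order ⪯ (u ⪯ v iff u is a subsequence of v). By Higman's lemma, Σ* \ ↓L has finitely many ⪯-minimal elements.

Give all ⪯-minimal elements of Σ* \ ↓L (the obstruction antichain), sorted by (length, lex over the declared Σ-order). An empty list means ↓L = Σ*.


|Q|=43, |F|=4, |δ|=99 (30 ε).
min D↑ (4 st, q0=0, F={3}): 0:v→1,1→0,w→0,d→0,7→0 1:v→1,1→1,w→1,d→1,7→2 2:v→2,1→2,w→3,d→2,7→2 3:v→3,1→3,w→3,d→3,7→3 (ε-aug+det+¬).
'v7w': N↓-sim [16, 14, 10, 8] end={s0,s17,s21,s26,s30,s42,s5,s9} — reject; 3/3 del acc.
1 words, ⪯-incomp.

min(Σ*\↓L) = [v7w].


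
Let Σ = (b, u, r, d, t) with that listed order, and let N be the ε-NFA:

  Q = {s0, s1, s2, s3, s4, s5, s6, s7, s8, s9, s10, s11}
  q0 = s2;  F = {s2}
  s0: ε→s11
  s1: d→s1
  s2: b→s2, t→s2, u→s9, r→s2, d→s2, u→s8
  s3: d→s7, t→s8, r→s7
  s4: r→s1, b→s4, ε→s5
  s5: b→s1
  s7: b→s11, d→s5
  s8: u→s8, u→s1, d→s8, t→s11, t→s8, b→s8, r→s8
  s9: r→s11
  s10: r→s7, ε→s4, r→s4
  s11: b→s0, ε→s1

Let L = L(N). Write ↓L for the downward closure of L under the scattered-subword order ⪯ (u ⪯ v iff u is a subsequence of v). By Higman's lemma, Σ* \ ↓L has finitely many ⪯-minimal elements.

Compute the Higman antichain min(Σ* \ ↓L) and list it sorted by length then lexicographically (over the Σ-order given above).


min(Σ*\↓L) = [u].

|Q|=12, |F|=1, |δ|=30 (4 ε).
min D↑ (2 st, q0=0, F={1}): 0:b→0,u→1,r→0,d→0,t→0 1:b→1,u→1,r→1,d→1,t→1.
'u': N↓-sim [6, 5] end={s0,s1,s11,s8,s9} rej; 1/1 del acc.
1 obstructions.


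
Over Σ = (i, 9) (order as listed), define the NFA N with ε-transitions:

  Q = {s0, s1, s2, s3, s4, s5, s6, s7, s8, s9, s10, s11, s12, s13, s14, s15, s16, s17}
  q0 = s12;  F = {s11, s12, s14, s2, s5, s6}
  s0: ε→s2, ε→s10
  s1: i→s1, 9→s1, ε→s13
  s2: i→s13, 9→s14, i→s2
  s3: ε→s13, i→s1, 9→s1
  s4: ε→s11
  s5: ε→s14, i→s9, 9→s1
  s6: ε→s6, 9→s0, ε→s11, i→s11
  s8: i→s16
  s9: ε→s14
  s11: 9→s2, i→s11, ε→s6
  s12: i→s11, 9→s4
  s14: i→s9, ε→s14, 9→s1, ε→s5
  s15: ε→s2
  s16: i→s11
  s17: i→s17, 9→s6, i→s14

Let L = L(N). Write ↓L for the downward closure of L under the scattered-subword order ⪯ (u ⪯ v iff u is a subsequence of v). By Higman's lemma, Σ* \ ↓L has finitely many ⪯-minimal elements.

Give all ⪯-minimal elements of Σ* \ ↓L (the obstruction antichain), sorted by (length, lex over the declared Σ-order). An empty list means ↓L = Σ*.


|Q|=18, |F|=6, |δ|=35 (13 ε).
min D↑ (5 st, q0=0, F={4}): 0:i→1,9→1 1:i→1,9→2 2:i→2,9→3 3:i→3,9→4 4:i→4,9→4 [Hopcroft].
'i999': N↓-sim [12, 10, 8, 5, 2] end={s1,s13} ∉↓L; 4/4 single-dels accept.
'9999': |S_i|=[12, 11, 8, 5, 2] end={s1,s13} — reject; 4/4 deletions ∈↓L.
2 words, ⪯-incomp.

min(Σ*\↓L) = [i999, 9999].


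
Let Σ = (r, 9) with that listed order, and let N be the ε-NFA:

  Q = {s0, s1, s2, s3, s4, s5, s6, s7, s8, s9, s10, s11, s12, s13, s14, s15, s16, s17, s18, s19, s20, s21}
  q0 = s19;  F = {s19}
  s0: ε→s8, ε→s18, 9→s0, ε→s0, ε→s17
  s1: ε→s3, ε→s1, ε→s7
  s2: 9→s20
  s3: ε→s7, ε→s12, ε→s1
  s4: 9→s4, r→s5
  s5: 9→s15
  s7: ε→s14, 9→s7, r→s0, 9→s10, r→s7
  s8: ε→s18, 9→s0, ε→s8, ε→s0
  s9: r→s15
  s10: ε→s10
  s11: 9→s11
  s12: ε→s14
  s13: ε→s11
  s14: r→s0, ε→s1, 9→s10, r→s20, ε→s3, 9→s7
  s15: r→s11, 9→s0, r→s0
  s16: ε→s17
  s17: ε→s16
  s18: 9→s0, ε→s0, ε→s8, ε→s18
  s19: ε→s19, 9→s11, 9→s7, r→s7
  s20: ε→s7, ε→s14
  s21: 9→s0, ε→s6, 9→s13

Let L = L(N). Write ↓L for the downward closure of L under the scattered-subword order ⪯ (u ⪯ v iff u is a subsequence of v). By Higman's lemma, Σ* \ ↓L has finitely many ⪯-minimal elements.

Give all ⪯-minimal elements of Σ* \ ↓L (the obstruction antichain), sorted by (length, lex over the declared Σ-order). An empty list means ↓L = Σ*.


|Q|=22, |F|=1, |δ|=53 (28 ε).
min D↑ (2 st, q0=0, F={1}): 0:r→1,9→1 1:r→1,9→1 [Hopcroft].
'r': |S_i|=[14, 12] end={s0,s1,s10,s12,s14,s16,s17,s18,s20,s3,s7,s8} ∉↓L; 1/1 single-dels accept.
'9': |S_i|=[14, 13] end={s0,s1,s10,s11,s12,s14,s16,s17,s18,s20,s3,s7,…} rej; 1/1 single-dels accept.
2 words, ⪯-incomp.

A = [r, 9].


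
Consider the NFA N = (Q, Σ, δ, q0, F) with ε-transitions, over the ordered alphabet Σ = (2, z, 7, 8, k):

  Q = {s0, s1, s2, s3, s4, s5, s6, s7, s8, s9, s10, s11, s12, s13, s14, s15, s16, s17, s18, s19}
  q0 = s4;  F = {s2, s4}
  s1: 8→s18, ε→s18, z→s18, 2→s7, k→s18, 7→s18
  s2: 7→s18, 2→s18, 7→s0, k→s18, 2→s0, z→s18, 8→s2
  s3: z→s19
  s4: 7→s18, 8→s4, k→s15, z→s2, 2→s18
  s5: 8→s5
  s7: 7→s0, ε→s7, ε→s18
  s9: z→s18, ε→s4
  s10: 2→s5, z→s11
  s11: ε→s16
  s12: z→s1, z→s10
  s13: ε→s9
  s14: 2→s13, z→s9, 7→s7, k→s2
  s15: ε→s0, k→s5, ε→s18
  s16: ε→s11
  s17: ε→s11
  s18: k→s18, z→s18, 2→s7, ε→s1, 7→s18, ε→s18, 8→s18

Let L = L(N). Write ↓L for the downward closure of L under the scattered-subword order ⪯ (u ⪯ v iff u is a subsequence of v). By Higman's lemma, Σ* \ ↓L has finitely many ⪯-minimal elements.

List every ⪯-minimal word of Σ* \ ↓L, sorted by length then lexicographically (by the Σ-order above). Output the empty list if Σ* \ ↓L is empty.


|Q|=20, |F|=2, |δ|=47 (12 ε).
min D↑ (3 st, q0=0, F={1}): 0:2→1,z→2,7→1,8→0,k→1 1:2→1,z→1,7→1,8→1,k→1 2:2→1,z→1,7→1,8→2,k→1 [Hopcroft].
'2': |S_i|=[8, 4] end={s0,s1,s18,s7} — reject; 1/1 del acc.
'7': N↓-sim [8, 4] end={s0,s1,s18,s7} — reject; 1/1 del acc.
'k': run [8, 6] end={s0,s1,s15,s18,s5,s7} rej; 1/1 del acc.
'zz': |S_i|=[8, 5, 4] end={s0,s1,s18,s7} rej; 2/2 single-dels accept.
4 minimals (antichain).

A = [2, 7, k, zz].


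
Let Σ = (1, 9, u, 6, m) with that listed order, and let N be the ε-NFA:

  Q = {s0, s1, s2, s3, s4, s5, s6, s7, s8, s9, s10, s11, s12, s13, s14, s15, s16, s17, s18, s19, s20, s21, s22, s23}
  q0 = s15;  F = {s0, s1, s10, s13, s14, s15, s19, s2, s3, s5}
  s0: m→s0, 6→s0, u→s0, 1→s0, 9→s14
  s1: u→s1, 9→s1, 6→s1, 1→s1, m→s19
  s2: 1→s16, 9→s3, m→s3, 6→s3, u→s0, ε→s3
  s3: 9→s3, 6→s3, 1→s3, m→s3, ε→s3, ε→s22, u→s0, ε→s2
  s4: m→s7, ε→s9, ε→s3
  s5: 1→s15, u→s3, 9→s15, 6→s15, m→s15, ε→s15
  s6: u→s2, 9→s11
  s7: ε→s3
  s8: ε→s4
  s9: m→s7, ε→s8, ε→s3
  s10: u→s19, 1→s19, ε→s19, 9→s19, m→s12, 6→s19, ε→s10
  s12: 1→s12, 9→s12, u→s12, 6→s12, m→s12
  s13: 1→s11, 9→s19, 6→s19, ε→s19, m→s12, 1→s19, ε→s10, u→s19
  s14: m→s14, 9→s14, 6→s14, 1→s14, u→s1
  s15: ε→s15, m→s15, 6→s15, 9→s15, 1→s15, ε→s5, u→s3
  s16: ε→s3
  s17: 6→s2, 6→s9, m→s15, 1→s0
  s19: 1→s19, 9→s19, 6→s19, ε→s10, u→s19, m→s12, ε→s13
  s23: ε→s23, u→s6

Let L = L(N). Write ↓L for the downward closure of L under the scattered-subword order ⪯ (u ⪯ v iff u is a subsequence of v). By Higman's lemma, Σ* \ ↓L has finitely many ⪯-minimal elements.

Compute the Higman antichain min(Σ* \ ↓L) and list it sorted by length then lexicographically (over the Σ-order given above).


|Q|=24, |F|=10, |δ|=86 (21 ε).
min D↑ (7 st, q0=0, F={6}): 0:1→0,9→0,u→1,6→0,m→0 1:1→1,9→1,u→2,6→1,m→1 2:1→2,9→3,u→2,6→2,m→2 3:1→3,9→3,u→4,6→3,m→3 4:1→4,9→4,u→4,6→4,m→5 5:1→5,9→5,u→5,6→5,m→6 6:1→6,9→6,u→6,6→6,m→6 [Hopcroft].
'uu9umm': |S_i|=[14, 12, 8, 7, 6, 5, 1] end={s12} ∉↓L; 6/6 deletions ∈↓L.
1 obstructions.

Antichain: [uu9umm].


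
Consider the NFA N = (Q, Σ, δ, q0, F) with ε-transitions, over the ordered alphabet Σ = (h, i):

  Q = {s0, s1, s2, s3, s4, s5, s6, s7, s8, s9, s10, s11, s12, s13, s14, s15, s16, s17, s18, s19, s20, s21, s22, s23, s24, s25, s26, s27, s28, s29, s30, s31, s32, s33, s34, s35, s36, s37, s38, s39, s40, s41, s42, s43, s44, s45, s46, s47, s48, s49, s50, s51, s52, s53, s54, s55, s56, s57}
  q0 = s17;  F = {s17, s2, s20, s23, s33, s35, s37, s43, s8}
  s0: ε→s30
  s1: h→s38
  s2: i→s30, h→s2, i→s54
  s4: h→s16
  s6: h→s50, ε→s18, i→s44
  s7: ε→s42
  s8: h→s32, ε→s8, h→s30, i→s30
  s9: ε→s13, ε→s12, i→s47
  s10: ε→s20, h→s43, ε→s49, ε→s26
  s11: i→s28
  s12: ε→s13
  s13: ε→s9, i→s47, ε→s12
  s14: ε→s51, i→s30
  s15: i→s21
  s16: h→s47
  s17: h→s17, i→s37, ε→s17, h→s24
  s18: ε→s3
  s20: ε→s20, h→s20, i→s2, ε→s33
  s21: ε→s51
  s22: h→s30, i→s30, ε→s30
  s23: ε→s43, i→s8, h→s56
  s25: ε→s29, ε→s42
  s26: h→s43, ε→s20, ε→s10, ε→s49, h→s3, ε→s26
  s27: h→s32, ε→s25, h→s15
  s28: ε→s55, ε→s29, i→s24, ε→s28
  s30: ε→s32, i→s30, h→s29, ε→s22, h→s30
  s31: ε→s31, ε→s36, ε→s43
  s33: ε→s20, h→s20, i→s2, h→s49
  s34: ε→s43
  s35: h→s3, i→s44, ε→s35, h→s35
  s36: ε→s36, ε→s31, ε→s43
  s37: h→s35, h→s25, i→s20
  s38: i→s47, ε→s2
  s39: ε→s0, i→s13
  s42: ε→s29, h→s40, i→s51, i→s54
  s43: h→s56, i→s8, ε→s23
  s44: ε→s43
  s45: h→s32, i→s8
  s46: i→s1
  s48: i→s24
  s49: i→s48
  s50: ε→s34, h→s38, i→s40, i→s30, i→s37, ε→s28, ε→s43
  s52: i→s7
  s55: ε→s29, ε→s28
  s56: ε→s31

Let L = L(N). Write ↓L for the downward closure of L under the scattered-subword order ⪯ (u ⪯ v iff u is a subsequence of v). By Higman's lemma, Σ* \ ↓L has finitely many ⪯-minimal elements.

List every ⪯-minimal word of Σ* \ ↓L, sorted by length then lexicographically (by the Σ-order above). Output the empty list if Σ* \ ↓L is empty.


A = [iiii, ihiih].

|Q|=58, |F|=9, |δ|=112 (52 ε).
min D↑ (8 st, q0=0, F={7}): 0:h→0,i→1 1:h→2,i→3 2:h→2,i→4 3:h→3,i→5 4:h→4,i→6 5:h→5,i→7 6:h→7,i→7 7:h→7,i→7 (ε-aug+det+¬).
'iiii': N↓-sim [26, 25, 19, 9, 6] end={s22,s24,s29,s30,s32,s54} — reject; 4/4 deletions ∈↓L.
'ihiih': run [26, 25, 24, 16, 7, 4] end={s22,s29,s30,s32} ∉↓L; 5/5 single-dels accept.
2 words, ⪯-incomp.


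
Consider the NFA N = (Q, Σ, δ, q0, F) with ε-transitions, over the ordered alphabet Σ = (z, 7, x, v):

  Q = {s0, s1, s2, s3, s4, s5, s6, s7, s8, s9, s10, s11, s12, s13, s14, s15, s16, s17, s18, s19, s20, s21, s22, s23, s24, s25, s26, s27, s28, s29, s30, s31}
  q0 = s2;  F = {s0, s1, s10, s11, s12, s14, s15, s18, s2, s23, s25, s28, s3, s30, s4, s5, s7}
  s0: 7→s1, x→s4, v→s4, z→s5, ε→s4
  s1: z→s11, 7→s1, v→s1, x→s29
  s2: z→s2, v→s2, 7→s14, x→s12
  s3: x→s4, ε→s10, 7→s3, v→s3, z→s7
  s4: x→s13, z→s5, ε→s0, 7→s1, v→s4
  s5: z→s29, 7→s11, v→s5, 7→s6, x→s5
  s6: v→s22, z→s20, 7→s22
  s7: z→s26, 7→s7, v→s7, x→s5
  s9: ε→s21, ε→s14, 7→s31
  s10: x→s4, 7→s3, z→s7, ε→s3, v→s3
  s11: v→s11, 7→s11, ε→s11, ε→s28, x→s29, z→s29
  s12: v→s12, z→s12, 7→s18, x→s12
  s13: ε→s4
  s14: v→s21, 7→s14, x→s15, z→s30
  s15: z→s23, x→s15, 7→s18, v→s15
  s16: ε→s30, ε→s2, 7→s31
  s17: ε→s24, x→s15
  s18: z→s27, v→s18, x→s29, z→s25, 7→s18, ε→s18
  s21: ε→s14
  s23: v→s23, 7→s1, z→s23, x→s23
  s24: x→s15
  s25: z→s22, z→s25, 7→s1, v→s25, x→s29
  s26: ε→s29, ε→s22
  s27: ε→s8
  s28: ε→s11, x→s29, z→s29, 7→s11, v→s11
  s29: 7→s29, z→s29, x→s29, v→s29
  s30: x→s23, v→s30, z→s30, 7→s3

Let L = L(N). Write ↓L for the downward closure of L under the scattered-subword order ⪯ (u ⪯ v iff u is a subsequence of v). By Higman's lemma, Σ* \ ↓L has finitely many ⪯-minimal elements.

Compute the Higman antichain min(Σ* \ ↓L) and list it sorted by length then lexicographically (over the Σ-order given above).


Antichain: [x7x, 7z7zz].

|Q|=32, |F|=17, |δ|=100 (18 ε).
min D↑ (15 st, q0=0, F={9}): 0:z→0,7→1,x→2,v→0 1:z→3,7→1,x→4,v→1 2:z→2,7→5,x→2,v→2 3:z→3,7→6,x→7,v→3 4:z→7,7→5,x→4,v→4 5:z→8,7→5,x→9,v→5 6:z→10,7→6,x→11,v→6 7:z→7,7→12,x→7,v→7 8:z→8,7→12,x→9,v→8 9:z→9,7→9,x→9,v→9 10:z→9,7→10,x→13,v→10 11:z→13,7→12,x→11,v→11 12:z→14,7→12,x→9,v→12 13:z→9,7→14,x→13,v→13 14:z→9,7→14,x→9,v→14.
'x7x': |S_i|=[26, 18, 11, 1] end={s29} rej; 3/3 deletions ∈↓L.
'7z7zz': |S_i|=[26, 24, 20, 15, 9, 4] end={s20,s22,s26,s29} rej; 5/5 del acc.
2 obstructions.


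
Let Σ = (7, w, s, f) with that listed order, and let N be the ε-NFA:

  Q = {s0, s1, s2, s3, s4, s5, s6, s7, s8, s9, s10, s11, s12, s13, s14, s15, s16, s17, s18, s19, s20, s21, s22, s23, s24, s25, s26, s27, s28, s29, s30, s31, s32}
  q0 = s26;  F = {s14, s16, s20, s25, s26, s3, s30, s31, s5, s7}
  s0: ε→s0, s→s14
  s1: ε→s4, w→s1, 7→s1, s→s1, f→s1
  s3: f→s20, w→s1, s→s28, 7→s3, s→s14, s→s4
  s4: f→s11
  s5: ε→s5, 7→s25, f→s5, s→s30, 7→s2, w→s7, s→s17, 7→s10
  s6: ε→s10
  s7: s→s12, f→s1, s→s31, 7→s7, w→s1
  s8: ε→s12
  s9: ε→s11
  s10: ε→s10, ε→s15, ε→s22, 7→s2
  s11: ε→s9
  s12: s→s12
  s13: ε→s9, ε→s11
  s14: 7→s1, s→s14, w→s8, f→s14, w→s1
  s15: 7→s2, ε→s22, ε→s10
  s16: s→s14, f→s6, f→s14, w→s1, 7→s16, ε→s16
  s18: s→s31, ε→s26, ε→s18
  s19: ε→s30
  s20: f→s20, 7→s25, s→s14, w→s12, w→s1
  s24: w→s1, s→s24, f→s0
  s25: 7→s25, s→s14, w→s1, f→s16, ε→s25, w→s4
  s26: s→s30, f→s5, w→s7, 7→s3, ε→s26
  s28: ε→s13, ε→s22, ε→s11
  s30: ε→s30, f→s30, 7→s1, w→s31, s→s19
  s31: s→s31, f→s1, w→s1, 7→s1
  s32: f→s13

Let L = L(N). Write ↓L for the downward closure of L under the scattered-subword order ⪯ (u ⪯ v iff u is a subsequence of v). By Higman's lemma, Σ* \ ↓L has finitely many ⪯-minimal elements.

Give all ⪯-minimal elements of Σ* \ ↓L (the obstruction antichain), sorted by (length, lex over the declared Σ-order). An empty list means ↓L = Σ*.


Antichain: [7w, ww, wf, s7, f7ff7].

|Q|=33, |F|=10, |δ|=88 (24 ε).
min D↑ (11 st, q0=0, F={5}): 0:7→1,w→2,s→3,f→4 1:7→1,w→5,s→6,f→7 2:7→2,w→5,s→8,f→5 3:7→5,w→8,s→3,f→3 4:7→9,w→2,s→3,f→4 5:7→5,w→5,s→5,f→5 6:7→5,w→5,s→6,f→6 7:7→9,w→5,s→6,f→7 8:7→5,w→5,s→8,f→5 9:7→9,w→5,s→6,f→10 10:7→10,w→5,s→6,f→6.
'7w': N↓-sim [25, 20, 6] end={s1,s11,s12,s4,s8,s9} — reject; 2/2 single-dels accept.
'ww': N↓-sim [25, 8, 4] end={s1,s11,s4,s9} — reject; 2/2 deletions ∈↓L.
'wf': run [25, 8, 4] end={s1,s11,s4,s9} rej; 2/2 single-dels accept.
's7': run [25, 14, 4] end={s1,s11,s4,s9} ∉↓L; 2/2 deletions ∈↓L.
'f7ff7': N↓-sim [25, 21, 16, 13, 12, 5] end={s1,s11,s2,s4,s9} — reject; 5/5 single-dels accept.
5 minimals (antichain).


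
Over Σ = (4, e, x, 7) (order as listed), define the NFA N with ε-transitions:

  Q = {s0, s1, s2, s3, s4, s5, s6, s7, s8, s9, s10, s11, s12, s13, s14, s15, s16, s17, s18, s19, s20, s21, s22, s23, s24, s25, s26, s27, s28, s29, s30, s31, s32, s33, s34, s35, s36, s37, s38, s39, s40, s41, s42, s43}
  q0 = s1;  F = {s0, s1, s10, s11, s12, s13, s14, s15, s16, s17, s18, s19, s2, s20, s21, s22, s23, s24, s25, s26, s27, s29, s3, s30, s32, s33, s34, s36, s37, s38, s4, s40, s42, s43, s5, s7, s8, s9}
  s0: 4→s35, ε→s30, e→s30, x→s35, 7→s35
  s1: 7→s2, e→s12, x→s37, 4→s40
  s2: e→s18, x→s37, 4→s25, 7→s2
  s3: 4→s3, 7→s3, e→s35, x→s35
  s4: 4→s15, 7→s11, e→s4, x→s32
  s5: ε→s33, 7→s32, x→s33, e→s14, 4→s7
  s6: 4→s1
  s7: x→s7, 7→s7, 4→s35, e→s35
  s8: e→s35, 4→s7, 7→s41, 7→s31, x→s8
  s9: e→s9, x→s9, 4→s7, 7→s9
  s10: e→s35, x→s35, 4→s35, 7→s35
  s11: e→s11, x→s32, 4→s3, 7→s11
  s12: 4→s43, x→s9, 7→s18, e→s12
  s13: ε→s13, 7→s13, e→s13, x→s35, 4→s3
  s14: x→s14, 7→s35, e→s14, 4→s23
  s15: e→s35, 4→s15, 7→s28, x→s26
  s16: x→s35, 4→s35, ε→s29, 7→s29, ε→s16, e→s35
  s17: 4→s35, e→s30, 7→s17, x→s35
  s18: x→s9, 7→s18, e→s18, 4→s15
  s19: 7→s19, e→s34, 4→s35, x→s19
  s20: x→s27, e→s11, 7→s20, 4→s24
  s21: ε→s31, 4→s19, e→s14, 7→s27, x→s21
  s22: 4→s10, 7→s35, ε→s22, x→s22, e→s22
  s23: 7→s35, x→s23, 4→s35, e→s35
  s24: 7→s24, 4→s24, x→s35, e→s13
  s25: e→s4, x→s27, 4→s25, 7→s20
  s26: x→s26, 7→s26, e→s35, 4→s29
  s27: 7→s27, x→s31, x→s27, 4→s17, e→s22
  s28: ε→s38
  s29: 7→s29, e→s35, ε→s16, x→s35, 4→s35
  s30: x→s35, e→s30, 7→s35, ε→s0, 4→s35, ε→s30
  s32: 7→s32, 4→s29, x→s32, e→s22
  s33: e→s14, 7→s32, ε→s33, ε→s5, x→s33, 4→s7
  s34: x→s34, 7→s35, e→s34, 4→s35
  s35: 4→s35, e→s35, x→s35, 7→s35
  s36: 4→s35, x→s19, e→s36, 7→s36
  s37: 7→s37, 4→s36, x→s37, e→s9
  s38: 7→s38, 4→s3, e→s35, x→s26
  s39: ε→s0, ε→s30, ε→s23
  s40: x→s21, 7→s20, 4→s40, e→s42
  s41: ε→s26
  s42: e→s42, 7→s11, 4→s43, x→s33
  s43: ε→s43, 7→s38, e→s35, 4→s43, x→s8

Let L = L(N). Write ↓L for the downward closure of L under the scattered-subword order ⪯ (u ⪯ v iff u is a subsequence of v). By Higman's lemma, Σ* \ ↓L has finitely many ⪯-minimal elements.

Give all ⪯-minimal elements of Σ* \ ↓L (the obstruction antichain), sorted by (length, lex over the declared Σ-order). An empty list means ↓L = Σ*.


min(Σ*\↓L) = [e4e, x44, 4xe7, 474x, 74x4x].

|Q|=44, |F|=38, |δ|=177 (18 ε).
min D↑ (36 st, q0=0, F={19}): 0:4→1,e→2,x→3,7→4 1:4→1,e→5,x→6,7→7 2:4→8,e→2,x→9,7→10 3:4→11,e→9,x→3,7→3 4:4→12,e→10,x→3,7→4 5:4→8,e→5,x→13,7→14 6:4→15,e→16,x→6,7→17 7:4→18,e→14,x→17,7→7 8:4→8,e→19,x→20,7→21 9:4→22,e→9,x→9,7→9 10:4→23,e→10,x→9,7→10 11:4→19,e→11,x→15,7→11 12:4→12,e→24,x→17,7→7 13:4→22,e→16,x→13,7→25 14:4→26,e→14,x→25,7→14 15:4→19,e→27,x→15,7→15 16:4→28,e→16,x→16,7→19 17:4→29,e→30,x→17,7→17 18:4→18,e→31,x→19,7→18 19:4→19,e→19,x→19,7→19 20:4→22,e→19,x→20,7→32 21:4→26,e→19,x→32,7→21 22:4→19,e→19,x→22,7→22 23:4→23,e→19,x→32,7→21 24:4→23,e→24,x→25,7→14 25:4→33,e→30,x→25,7→25 26:4→26,e→19,x→19,7→26 27:4→19,e→27,x→27,7→19 28:4→19,e→19,x→28,7→19 29:4→19,e→34,x→19,7→29 30:4→35,e→30,x→30,7→19 31:4→26,e→31,x→19,7→31 32:4→33,e→19,x→32,7→32 33:4→19,e→19,x→19,7→33 34:4→19,e→34,x→19,7→19 35:4→19,e→19,x→19,7→19.
'e4e': |S_i|=[42, 32, 15, 1] end={s35} rej; 3/3 single-dels accept.
'x44': N↓-sim [42, 25, 12, 1] end={s35} rej; 3/3 del acc.
'4xe7': run [42, 36, 22, 8, 1] end={s35} — reject; 4/4 deletions ∈↓L.
'474x': |S_i|=[42, 36, 24, 10, 1] end={s35} — reject; 4/4 del acc.
'74x4x': run [42, 31, 26, 15, 7, 1] end={s35} rej; 5/5 single-dels accept.
5 obstructions.


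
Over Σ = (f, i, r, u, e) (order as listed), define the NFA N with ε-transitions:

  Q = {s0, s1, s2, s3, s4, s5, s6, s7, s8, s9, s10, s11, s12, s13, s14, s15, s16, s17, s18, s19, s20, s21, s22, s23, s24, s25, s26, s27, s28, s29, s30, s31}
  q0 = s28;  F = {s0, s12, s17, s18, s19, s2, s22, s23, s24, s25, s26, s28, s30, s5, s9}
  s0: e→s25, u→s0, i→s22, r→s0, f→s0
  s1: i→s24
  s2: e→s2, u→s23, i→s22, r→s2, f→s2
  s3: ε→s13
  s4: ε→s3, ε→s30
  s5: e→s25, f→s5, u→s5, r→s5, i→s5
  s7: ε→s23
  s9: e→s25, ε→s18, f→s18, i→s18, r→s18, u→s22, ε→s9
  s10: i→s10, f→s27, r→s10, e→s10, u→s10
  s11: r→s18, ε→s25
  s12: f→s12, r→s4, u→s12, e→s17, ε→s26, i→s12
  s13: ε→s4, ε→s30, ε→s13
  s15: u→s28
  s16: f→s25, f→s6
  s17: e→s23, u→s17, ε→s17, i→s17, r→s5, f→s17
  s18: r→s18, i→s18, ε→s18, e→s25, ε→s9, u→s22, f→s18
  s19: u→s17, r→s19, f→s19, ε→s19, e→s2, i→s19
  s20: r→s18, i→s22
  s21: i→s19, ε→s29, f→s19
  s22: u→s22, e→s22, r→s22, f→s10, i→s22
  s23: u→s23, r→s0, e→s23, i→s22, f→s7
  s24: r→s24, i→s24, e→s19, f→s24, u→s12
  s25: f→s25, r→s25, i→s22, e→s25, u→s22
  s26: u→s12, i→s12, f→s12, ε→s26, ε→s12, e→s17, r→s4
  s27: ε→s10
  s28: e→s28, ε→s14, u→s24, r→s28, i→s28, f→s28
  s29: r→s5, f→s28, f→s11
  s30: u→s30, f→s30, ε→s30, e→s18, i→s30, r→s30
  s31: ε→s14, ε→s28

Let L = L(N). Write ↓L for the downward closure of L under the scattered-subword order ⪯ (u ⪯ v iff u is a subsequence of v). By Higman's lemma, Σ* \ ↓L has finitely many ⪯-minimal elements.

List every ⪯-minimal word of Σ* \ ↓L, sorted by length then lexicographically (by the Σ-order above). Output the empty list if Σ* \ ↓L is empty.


min(Σ*\↓L) = [ueeif, uureuf].

|Q|=32, |F|=15, |δ|=115 (23 ε).
min D↑ (14 st, q0=0, F={13}): 0:f→0,i→0,r→0,u→1,e→0 1:f→1,i→1,r→1,u→2,e→3 2:f→2,i→2,r→4,u→2,e→5 3:f→3,i→3,r→3,u→5,e→6 4:f→4,i→4,r→4,u→4,e→7 5:f→5,i→5,r→8,u→5,e→9 6:f→6,i→10,r→6,u→9,e→6 7:f→7,i→7,r→7,u→10,e→11 8:f→8,i→8,r→8,u→8,e→11 9:f→9,i→10,r→12,u→9,e→9 10:f→13,i→10,r→10,u→10,e→10 11:f→11,i→10,r→11,u→10,e→11 12:f→12,i→10,r→12,u→12,e→11 13:f→13,i→13,r→13,u→13,e→13 [Hopcroft].
'ueeif': |S_i|=[22, 20, 13, 8, 3, 2] end={s10,s27} — reject; 5/5 single-dels accept.
'uureuf': N↓-sim [22, 20, 17, 12, 6, 3, 2] end={s10,s27} — reject; 6/6 deletions ∈↓L.
2 obstructions.


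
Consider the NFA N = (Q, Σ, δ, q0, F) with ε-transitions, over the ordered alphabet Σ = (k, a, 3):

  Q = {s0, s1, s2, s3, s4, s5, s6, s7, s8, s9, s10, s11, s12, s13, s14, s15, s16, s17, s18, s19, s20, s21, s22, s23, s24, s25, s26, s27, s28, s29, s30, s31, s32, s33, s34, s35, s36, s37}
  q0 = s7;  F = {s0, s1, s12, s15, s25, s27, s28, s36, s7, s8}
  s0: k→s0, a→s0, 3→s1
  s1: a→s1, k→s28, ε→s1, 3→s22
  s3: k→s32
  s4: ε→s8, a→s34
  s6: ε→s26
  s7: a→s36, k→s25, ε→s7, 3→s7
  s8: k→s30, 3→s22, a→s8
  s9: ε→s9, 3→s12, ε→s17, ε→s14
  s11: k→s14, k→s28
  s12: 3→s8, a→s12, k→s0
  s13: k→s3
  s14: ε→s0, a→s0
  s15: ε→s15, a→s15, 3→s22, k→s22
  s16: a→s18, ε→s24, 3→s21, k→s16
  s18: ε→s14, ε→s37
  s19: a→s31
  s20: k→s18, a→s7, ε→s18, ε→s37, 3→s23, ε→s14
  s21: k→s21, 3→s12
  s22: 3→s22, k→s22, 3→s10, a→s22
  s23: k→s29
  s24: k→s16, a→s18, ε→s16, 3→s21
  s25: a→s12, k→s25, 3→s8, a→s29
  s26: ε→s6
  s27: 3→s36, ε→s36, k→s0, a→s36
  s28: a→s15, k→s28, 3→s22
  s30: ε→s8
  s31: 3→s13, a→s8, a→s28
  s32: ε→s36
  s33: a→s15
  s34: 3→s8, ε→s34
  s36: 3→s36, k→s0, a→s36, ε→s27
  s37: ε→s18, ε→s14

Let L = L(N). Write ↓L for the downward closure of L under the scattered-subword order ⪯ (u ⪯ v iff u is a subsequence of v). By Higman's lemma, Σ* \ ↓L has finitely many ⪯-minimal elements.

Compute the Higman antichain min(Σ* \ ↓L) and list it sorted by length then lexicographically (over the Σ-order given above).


Antichain: [k33, ak3kak].

|Q|=38, |F|=10, |δ|=84 (24 ε).
min D↑ (10 st, q0=0, F={6}): 0:k→1,a→2,3→0 1:k→1,a→3,3→4 2:k→5,a→2,3→2 3:k→5,a→3,3→4 4:k→4,a→4,3→6 5:k→5,a→5,3→7 6:k→6,a→6,3→6 7:k→8,a→7,3→6 8:k→8,a→9,3→6 9:k→6,a→9,3→6.
'k33': run [14, 11, 7, 2] end={s10,s22} — reject; 3/3 del acc.
'ak3kak': |S_i|=[14, 12, 8, 5, 4, 3, 2] end={s10,s22} ∉↓L; 6/6 del acc.
2 minimals (antichain).
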